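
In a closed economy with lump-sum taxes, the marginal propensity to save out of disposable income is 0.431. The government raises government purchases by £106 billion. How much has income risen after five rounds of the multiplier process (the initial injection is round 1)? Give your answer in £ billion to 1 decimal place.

£231.3 billion

MPC = 1 − MPS = 1 − 0.431 = 0.569.
Round 1 adds ΔG = £106 billion; each later round is MPC = 0.569 times the previous.
After 5 rounds: 106 + 60.314 + 34.318666 + 19.527320954 + 11.111045622826 = ΔG·(1 − c^5)/(1 − c) = 106 × (1 − 0.059643254333849)/0.431 ≈ £231.3 billion.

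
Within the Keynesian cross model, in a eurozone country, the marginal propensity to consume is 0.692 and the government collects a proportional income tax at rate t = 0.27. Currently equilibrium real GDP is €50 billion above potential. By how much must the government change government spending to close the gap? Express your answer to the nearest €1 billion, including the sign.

−€25 billion

Spending multiplier = 1/(1 − c(1−t)) = 1/(1 − 0.692×0.73) = 1/0.49484 ≈ 2.021.
Need ΔY = −€50 billion, so ΔG = ΔY/k = (−€50 billion) × 0.49484 ≈ −€25 billion.
The government should cut government spending by €25 billion.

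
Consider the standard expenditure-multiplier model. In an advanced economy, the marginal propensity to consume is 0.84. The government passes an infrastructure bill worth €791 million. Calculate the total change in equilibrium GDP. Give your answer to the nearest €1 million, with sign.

Expenditure multiplier = 1/(1 − MPC) = 1/(1 − 0.84) = 1/0.16 = 6.25.
ΔY = k × ΔG = (+€791 million) / 0.16 ≈ +€4,944 million.

+€4,944 million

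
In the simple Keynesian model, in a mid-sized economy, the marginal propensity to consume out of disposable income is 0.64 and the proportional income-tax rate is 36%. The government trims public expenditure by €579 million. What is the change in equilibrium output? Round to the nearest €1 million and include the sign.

Government-spending multiplier = 1/(1 − c(1−t)) = 1/(1 − 0.64×0.64) = 1/0.5904 ≈ 1.694.
ΔY = k × ΔG = (−€579 million) / 0.5904 ≈ −€981 million.

−€981 million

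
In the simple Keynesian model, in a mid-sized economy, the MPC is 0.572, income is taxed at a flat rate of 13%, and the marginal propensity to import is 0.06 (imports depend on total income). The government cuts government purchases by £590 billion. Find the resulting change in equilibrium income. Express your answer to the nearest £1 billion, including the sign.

−£1,049 billion

Spending multiplier = 1/(1 − c(1−t) + m) = 1/(1 − 0.572×0.87 + 0.06) = 1/0.56236 ≈ 1.778.
ΔY = k × ΔG = (−£590 billion) / 0.56236 ≈ −£1,049 billion.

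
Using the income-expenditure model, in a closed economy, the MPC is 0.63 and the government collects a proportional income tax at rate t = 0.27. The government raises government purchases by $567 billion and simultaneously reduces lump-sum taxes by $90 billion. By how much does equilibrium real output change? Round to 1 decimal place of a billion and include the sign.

Expenditure multiplier = 1/(1 − c(1−t)) = 1/(1 − 0.63×0.73) = 1/0.5401 ≈ 1.852.
ΔG contributes k·ΔG = (+$567 billion) / 0.5401 ≈ +$1,049.8 billion.
ΔT of −$90 billion changes first-round spending by −c·ΔT = +$56.7 billion, contributing k·(−c·ΔT) = (+$56.7 billion) / 0.5401 ≈ +$105 billion.
Net ΔY = k(ΔG − c·ΔT) = (+$623.7 billion) / 0.5401 ≈ +$1,154.8 billion.

+$1,154.8 billion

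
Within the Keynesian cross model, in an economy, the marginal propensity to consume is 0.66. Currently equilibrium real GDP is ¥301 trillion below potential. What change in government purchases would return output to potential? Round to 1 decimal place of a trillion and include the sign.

Spending multiplier = 1/(1 − MPC) = 1/(1 − 0.66) = 1/0.34 ≈ 2.941.
Need ΔY = +¥301 trillion, so ΔG = ΔY/k = (+¥301 trillion) × 0.34 ≈ +¥102.3 trillion.
The government should increase government purchases by ¥102.3 trillion.

+¥102.3 trillion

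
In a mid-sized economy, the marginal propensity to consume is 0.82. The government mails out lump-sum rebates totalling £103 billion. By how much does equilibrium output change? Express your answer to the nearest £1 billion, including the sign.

A lump-sum tax change of −£103 billion shifts disposable income by +£103 billion; first-round consumption changes by −c × ΔT = −0.82 × (−£103 billion) = +£84.46 billion.
Expenditure multiplier = 1/(1 − MPC) = 1/(1 − 0.82) = 1/0.18 ≈ 5.556.
The tax multiplier is −c × k ≈ −4.556, so ΔY = k × (−c·ΔT) = (+£84.46 billion) / 0.18 ≈ +£469 billion.

+£469 billion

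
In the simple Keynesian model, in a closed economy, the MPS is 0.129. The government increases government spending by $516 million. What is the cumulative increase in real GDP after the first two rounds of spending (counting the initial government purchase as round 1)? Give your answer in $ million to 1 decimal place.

$965.4 million

MPC = 1 − MPS = 1 − 0.129 = 0.871.
Round 1 adds ΔG = $516 million; each later round is MPC = 0.871 times the previous.
After 2 rounds: 516 + 449.436 = ΔG·(1 − c^2)/(1 − c) = 516 × (1 − 0.758641)/0.129 ≈ $965.4 million.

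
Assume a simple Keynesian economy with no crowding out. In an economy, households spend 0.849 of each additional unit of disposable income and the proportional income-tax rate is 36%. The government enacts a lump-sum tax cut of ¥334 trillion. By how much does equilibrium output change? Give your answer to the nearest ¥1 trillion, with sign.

+¥621 trillion

A lump-sum tax change of −¥334 trillion shifts disposable income by +¥334 trillion; first-round consumption changes by −c × ΔT = −0.849 × (−¥334 trillion) = +¥283.566 trillion.
Expenditure multiplier = 1/(1 − c(1−t)) = 1/(1 − 0.849×0.64) = 1/0.45664 ≈ 2.19.
The tax multiplier is −c × k ≈ −1.859, so ΔY = k × (−c·ΔT) = (+¥283.566 trillion) / 0.45664 ≈ +¥621 trillion.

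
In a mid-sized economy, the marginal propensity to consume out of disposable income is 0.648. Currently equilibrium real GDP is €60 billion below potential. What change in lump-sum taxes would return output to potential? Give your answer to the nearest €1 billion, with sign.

−€33 billion

Spending multiplier = 1/(1 − MPC) = 1/(1 − 0.648) = 1/0.352 ≈ 2.841.
Tax multiplier = −c·k = −0.648/0.352 ≈ −1.841. Need ΔY = +€60 billion, so ΔT = ΔY/(−c·k) = −(+€60 billion) × 0.352 / 0.648 ≈ −€33 billion.
The government should cut lump-sum taxes by €33 billion.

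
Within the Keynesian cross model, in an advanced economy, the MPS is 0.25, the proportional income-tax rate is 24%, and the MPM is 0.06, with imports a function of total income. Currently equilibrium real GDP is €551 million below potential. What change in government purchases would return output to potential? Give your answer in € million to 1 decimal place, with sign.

+€270.0 million

MPC = 1 − MPS = 1 − 0.25 = 0.75.
Spending multiplier = 1/(1 − c(1−t) + m) = 1/(1 − 0.75×0.76 + 0.06) = 1/0.49 ≈ 2.041.
Need ΔY = +€551 million, so ΔG = ΔY/k = (+€551 million) × 0.49 ≈ +€270 million.
The government should increase government purchases by €270 million.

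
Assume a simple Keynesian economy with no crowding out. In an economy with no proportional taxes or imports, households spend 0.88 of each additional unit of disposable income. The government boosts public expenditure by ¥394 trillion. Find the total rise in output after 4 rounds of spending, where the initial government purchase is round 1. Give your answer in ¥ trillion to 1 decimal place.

¥1,314.3 trillion

Round 1 adds ΔG = ¥394 trillion; each later round is MPC = 0.88 times the previous.
After 4 rounds: 394 + 346.72 + 305.1136 + 268.499968 = ΔG·(1 − c^4)/(1 − c) = 394 × (1 − 0.59969536)/0.12 ≈ ¥1,314.3 trillion.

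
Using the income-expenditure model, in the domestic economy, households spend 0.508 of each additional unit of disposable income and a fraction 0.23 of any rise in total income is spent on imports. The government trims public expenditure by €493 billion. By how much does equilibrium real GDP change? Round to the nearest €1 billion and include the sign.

−€683 billion

Expenditure multiplier = 1/(1 − c + m) = 1/(1 − 0.508 + 0.23) = 1/0.722 ≈ 1.385.
ΔY = k × ΔG = (−€493 billion) / 0.722 ≈ −€683 billion.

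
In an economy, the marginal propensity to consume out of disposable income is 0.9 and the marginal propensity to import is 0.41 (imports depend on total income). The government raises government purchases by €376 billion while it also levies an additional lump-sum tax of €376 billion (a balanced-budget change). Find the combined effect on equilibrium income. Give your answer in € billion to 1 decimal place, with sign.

+€73.7 billion

Expenditure multiplier = 1/(1 − c + m) = 1/(1 − 0.9 + 0.41) = 1/0.51 ≈ 1.961.
ΔG contributes k·ΔG = (+€376 billion) / 0.51 ≈ +€737.3 billion.
ΔT of +€376 billion changes first-round spending by −c·ΔT = −€338.4 billion, contributing k·(−c·ΔT) = (−€338.4 billion) / 0.51 ≈ −€663.5 billion.
Net ΔY = k(ΔG − c·ΔT) = (+€37.6 billion) / 0.51 ≈ +€73.7 billion.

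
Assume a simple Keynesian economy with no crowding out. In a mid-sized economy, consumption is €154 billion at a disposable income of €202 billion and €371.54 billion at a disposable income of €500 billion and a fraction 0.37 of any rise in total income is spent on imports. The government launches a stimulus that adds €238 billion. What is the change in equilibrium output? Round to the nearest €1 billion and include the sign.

MPC = ΔC/ΔYd = (371.54 − 154)/(500 − 202) = 217.54/298 = 0.73.
Government-spending multiplier = 1/(1 − c + m) = 1/(1 − 0.73 + 0.37) = 1/0.64 ≈ 1.563.
ΔY = k × ΔG = (+€238 billion) / 0.64 ≈ +€372 billion.

+€372 billion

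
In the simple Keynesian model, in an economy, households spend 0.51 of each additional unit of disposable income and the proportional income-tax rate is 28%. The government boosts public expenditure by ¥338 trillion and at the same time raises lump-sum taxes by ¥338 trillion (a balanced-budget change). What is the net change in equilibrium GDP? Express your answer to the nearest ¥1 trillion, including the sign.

+¥262 trillion

Expenditure multiplier = 1/(1 − c(1−t)) = 1/(1 − 0.51×0.72) = 1/0.6328 ≈ 1.58.
ΔG contributes k·ΔG = (+¥338 trillion) / 0.6328 ≈ +¥534.1 trillion.
ΔT of +¥338 trillion changes first-round spending by −c·ΔT = −¥172.38 trillion, contributing k·(−c·ΔT) = (−¥172.38 trillion) / 0.6328 ≈ −¥272.4 trillion.
Net ΔY = k(ΔG − c·ΔT) = (+¥165.62 trillion) / 0.6328 ≈ +¥262 trillion.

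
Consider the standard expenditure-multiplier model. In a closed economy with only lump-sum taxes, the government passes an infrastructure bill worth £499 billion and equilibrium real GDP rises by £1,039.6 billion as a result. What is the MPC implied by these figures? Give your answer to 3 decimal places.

0.520

Implied spending multiplier k = ΔY/ΔG = 1,039.6/499 ≈ 2.0834.
Since k = 1/(1 − MPC), MPC = 1 − 1/k = 1 − ΔG/ΔY = 1 − 499/1,039.6 ≈ 0.520.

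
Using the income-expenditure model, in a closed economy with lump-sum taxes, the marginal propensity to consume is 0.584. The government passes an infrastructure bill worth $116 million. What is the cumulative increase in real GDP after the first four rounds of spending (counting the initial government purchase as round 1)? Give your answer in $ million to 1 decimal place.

Round 1 adds ΔG = $116 million; each later round is MPC = 0.584 times the previous.
After 4 rounds: 116 + 67.744 + 39.562496 + 23.104497664 = ΔG·(1 − c^4)/(1 − c) = 116 × (1 − 0.116319195136)/0.416 ≈ $246.4 million.

$246.4 million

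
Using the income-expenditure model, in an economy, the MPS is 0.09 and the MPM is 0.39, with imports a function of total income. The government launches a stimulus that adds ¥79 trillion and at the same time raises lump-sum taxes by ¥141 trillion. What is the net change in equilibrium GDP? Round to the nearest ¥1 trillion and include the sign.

MPC = 1 − MPS = 1 − 0.09 = 0.91.
Expenditure multiplier = 1/(1 − c + m) = 1/(1 − 0.91 + 0.39) = 1/0.48 ≈ 2.083.
ΔG contributes k·ΔG = (+¥79 trillion) / 0.48 ≈ +¥164.6 trillion.
ΔT of +¥141 trillion changes first-round spending by −c·ΔT = −¥128.31 trillion, contributing k·(−c·ΔT) = (−¥128.31 trillion) / 0.48 ≈ −¥267.3 trillion.
Net ΔY = k(ΔG − c·ΔT) = (−¥49.31 trillion) / 0.48 ≈ −¥103 trillion.

−¥103 trillion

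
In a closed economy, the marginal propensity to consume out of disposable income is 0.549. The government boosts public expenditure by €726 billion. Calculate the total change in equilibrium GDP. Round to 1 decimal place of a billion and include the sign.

+€1,609.8 billion

Expenditure multiplier = 1/(1 − MPC) = 1/(1 − 0.549) = 1/0.451 ≈ 2.217.
ΔY = k × ΔG = (+€726 billion) / 0.451 ≈ +€1,609.8 billion.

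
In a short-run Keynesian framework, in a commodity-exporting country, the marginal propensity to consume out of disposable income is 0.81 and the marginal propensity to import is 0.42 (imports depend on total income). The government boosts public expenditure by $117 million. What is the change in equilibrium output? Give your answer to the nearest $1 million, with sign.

Spending multiplier = 1/(1 − c + m) = 1/(1 − 0.81 + 0.42) = 1/0.61 ≈ 1.639.
ΔY = k × ΔG = (+$117 million) / 0.61 ≈ +$192 million.

+$192 million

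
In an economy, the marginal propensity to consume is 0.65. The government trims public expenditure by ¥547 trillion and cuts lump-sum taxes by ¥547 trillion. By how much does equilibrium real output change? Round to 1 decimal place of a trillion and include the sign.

−¥547.0 trillion

Expenditure multiplier = 1/(1 − MPC) = 1/(1 − 0.65) = 1/0.35 ≈ 2.857.
ΔG contributes k·ΔG = (−¥547 trillion) / 0.35 ≈ −¥1,562.9 trillion.
ΔT of −¥547 trillion changes first-round spending by −c·ΔT = +¥355.55 trillion, contributing k·(−c·ΔT) = (+¥355.55 trillion) / 0.35 ≈ +¥1,015.9 trillion.
With ΔG = ΔT and no other leakages, the balanced-budget multiplier is 1, so ΔY = ΔG = −¥547 trillion.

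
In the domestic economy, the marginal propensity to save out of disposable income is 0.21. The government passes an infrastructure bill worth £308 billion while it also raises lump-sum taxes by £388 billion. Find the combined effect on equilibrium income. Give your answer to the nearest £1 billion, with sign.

+£7 billion

MPC = 1 − MPS = 1 − 0.21 = 0.79.
Expenditure multiplier = 1/(1 − MPC) = 1/(1 − 0.79) = 1/0.21 ≈ 4.762.
ΔG contributes k·ΔG = (+£308 billion) / 0.21 ≈ +£1,466.7 billion.
ΔT of +£388 billion changes first-round spending by −c·ΔT = −£306.52 billion, contributing k·(−c·ΔT) = (−£306.52 billion) / 0.21 ≈ −£1,459.6 billion.
Net ΔY = k(ΔG − c·ΔT) = (+£1.48 billion) / 0.21 ≈ +£7 billion.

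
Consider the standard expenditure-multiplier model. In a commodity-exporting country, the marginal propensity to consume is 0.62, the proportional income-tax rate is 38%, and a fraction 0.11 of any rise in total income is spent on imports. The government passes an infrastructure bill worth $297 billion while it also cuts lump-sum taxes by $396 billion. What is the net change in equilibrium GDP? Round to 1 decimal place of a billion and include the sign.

+$747.7 billion

Expenditure multiplier = 1/(1 − c(1−t) + m) = 1/(1 − 0.62×0.62 + 0.11) = 1/0.7256 ≈ 1.378.
ΔG contributes k·ΔG = (+$297 billion) / 0.7256 ≈ +$409.3 billion.
ΔT of −$396 billion changes first-round spending by −c·ΔT = +$245.52 billion, contributing k·(−c·ΔT) = (+$245.52 billion) / 0.7256 ≈ +$338.4 billion.
Net ΔY = k(ΔG − c·ΔT) = (+$542.52 billion) / 0.7256 ≈ +$747.7 billion.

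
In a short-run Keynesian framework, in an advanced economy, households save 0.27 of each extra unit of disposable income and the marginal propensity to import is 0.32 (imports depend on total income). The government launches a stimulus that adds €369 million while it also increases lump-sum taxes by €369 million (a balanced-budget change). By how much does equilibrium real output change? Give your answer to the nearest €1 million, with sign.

MPC = 1 − MPS = 1 − 0.27 = 0.73.
Expenditure multiplier = 1/(1 − c + m) = 1/(1 − 0.73 + 0.32) = 1/0.59 ≈ 1.695.
ΔG contributes k·ΔG = (+€369 million) / 0.59 ≈ +€625.4 million.
ΔT of +€369 million changes first-round spending by −c·ΔT = −€269.37 million, contributing k·(−c·ΔT) = (−€269.37 million) / 0.59 ≈ −€456.6 million.
Net ΔY = k(ΔG − c·ΔT) = (+€99.63 million) / 0.59 ≈ +€169 million.

+€169 million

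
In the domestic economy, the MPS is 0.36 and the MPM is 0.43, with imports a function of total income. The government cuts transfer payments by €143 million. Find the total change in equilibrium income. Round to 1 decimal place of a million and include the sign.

−€115.8 million

MPC = 1 − MPS = 1 − 0.36 = 0.64.
The transfer change shifts disposable income by −€143 million, so first-round consumption changes by c·ΔTR = 0.64 × (−€143 million) = −€91.52 million.
Expenditure multiplier = 1/(1 − c + m) = 1/(1 − 0.64 + 0.43) = 1/0.79 ≈ 1.266.
The transfer multiplier is c × k ≈ 0.81, so ΔY = k × (c·ΔTR) = (−€91.52 million) / 0.79 ≈ −€115.8 million.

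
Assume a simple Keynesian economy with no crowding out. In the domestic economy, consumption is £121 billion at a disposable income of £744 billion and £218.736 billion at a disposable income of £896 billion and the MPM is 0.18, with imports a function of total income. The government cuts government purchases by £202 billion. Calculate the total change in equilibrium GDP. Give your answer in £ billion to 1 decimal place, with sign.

−£376.2 billion

MPC = ΔC/ΔYd = (218.736 − 121)/(896 − 744) = 97.736/152 = 0.643.
Government-spending multiplier = 1/(1 − c + m) = 1/(1 − 0.643 + 0.18) = 1/0.537 ≈ 1.862.
ΔY = k × ΔG = (−£202 billion) / 0.537 ≈ −£376.2 billion.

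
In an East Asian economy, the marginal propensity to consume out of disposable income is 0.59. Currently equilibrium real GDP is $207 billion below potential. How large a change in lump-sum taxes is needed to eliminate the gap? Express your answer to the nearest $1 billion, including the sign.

Spending multiplier = 1/(1 − MPC) = 1/(1 − 0.59) = 1/0.41 ≈ 2.439.
Tax multiplier = −c·k = −0.59/0.41 ≈ −1.439. Need ΔY = +$207 billion, so ΔT = ΔY/(−c·k) = −(+$207 billion) × 0.41 / 0.59 ≈ −$144 billion.
The government should cut lump-sum taxes by $144 billion.

−$144 billion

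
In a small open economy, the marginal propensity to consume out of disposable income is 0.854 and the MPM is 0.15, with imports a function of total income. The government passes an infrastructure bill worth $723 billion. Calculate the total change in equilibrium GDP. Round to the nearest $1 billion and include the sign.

Expenditure multiplier = 1/(1 − c + m) = 1/(1 − 0.854 + 0.15) = 1/0.296 ≈ 3.378.
ΔY = k × ΔG = (+$723 billion) / 0.296 ≈ +$2,443 billion.

+$2,443 billion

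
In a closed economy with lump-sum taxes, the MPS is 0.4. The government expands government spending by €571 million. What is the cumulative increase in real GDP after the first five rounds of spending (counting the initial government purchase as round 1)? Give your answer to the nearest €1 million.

€1,316 million

MPC = 1 − MPS = 1 − 0.4 = 0.6.
Round 1 adds ΔG = €571 million; each later round is MPC = 0.6 times the previous.
After 5 rounds: 571 + 342.6 + 205.56 + 123.336 + 74.0016 = ΔG·(1 − c^5)/(1 − c) = 571 × (1 − 0.07776)/0.4 ≈ €1,316 million.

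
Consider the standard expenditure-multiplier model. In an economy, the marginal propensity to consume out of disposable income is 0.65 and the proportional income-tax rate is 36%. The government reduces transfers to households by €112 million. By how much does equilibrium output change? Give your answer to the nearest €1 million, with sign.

The transfer change shifts disposable income by −€112 million, so first-round consumption changes by c·ΔTR = 0.65 × (−€112 million) = −€72.8 million.
Expenditure multiplier = 1/(1 − c(1−t)) = 1/(1 − 0.65×0.64) = 1/0.584 ≈ 1.712.
The transfer multiplier is c × k ≈ 1.113, so ΔY = k × (c·ΔTR) = (−€72.8 million) / 0.584 ≈ −€125 million.

−€125 million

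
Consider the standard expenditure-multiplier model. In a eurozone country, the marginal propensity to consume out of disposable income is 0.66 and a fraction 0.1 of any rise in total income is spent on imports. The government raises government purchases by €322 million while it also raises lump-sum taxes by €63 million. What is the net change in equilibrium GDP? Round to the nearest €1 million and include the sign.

+€637 million

Expenditure multiplier = 1/(1 − c + m) = 1/(1 − 0.66 + 0.1) = 1/0.44 ≈ 2.273.
ΔG contributes k·ΔG = (+€322 million) / 0.44 ≈ +€731.8 million.
ΔT of +€63 million changes first-round spending by −c·ΔT = −€41.58 million, contributing k·(−c·ΔT) = (−€41.58 million) / 0.44 = −€94.5 million.
Net ΔY = k(ΔG − c·ΔT) = (+€280.42 million) / 0.44 ≈ +€637 million.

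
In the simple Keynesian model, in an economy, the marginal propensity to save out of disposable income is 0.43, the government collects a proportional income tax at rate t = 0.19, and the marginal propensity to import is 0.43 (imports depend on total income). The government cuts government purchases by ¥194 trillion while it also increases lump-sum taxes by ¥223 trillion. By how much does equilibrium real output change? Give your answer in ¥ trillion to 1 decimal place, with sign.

MPC = 1 − MPS = 1 − 0.43 = 0.57.
Expenditure multiplier = 1/(1 − c(1−t) + m) = 1/(1 − 0.57×0.81 + 0.43) = 1/0.9683 ≈ 1.033.
ΔG contributes k·ΔG = (−¥194 trillion) / 0.9683 ≈ −¥200.4 trillion.
ΔT of +¥223 trillion changes first-round spending by −c·ΔT = −¥127.11 trillion, contributing k·(−c·ΔT) = (−¥127.11 trillion) / 0.9683 ≈ −¥131.3 trillion.
Net ΔY = k(ΔG − c·ΔT) = (−¥321.11 trillion) / 0.9683 ≈ −¥331.6 trillion.

−¥331.6 trillion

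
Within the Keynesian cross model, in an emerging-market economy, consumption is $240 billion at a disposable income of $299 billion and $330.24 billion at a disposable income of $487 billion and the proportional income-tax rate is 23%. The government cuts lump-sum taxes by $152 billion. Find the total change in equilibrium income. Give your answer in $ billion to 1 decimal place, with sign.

+$115.7 billion

MPC = ΔC/ΔYd = (330.24 − 240)/(487 − 299) = 90.24/188 = 0.48.
A lump-sum tax change of −$152 billion shifts disposable income by +$152 billion; first-round consumption changes by −c × ΔT = −0.48 × (−$152 billion) = +$72.96 billion.
Expenditure multiplier = 1/(1 − c(1−t)) = 1/(1 − 0.48×0.77) = 1/0.6304 ≈ 1.586.
The tax multiplier is −c × k ≈ −0.761, so ΔY = k × (−c·ΔT) = (+$72.96 billion) / 0.6304 ≈ +$115.7 billion.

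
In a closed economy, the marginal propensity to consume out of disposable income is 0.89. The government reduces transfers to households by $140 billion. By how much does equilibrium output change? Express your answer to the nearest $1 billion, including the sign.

−$1,133 billion

The transfer change shifts disposable income by −$140 billion, so first-round consumption changes by c·ΔTR = 0.89 × (−$140 billion) = −$124.6 billion.
Expenditure multiplier = 1/(1 − MPC) = 1/(1 − 0.89) = 1/0.11 ≈ 9.091.
The transfer multiplier is c × k ≈ 8.091, so ΔY = k × (c·ΔTR) = (−$124.6 billion) / 0.11 ≈ −$1,133 billion.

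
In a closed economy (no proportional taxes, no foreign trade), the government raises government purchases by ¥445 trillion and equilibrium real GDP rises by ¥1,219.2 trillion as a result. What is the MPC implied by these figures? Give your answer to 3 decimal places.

0.635

Implied spending multiplier k = ΔY/ΔG = 1,219.2/445 ≈ 2.7398.
Since k = 1/(1 − MPC), MPC = 1 − 1/k = 1 − ΔG/ΔY = 1 − 445/1,219.2 ≈ 0.635.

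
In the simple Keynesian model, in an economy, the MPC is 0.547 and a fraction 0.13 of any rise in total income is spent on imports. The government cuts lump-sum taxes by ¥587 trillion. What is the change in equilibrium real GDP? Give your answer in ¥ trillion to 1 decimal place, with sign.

+¥550.8 trillion

A lump-sum tax change of −¥587 trillion shifts disposable income by +¥587 trillion; first-round consumption changes by −c × ΔT = −0.547 × (−¥587 trillion) = +¥321.089 trillion.
Expenditure multiplier = 1/(1 − c + m) = 1/(1 − 0.547 + 0.13) = 1/0.583 ≈ 1.715.
The tax multiplier is −c × k ≈ −0.938, so ΔY = k × (−c·ΔT) = (+¥321.089 trillion) / 0.583 ≈ +¥550.8 trillion.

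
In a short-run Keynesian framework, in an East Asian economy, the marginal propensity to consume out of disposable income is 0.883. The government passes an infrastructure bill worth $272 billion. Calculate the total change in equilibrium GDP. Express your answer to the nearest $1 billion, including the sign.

Government-spending multiplier = 1/(1 − MPC) = 1/(1 − 0.883) = 1/0.117 ≈ 8.547.
ΔY = k × ΔG = (+$272 billion) / 0.117 ≈ +$2,325 billion.

+$2,325 billion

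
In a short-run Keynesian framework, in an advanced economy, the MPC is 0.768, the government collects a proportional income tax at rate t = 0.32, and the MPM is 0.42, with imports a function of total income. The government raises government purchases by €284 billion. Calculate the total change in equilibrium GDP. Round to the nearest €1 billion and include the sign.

+€316 billion

Spending multiplier = 1/(1 − c(1−t) + m) = 1/(1 − 0.768×0.68 + 0.42) = 1/0.89776 ≈ 1.114.
ΔY = k × ΔG = (+€284 billion) / 0.89776 ≈ +€316 billion.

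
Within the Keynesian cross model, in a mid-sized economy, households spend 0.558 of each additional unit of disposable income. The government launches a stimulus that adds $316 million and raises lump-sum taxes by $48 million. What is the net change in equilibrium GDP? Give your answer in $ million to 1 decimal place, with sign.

+$654.3 million

Expenditure multiplier = 1/(1 − MPC) = 1/(1 − 0.558) = 1/0.442 ≈ 2.262.
ΔG contributes k·ΔG = (+$316 million) / 0.442 ≈ +$714.9 million.
ΔT of +$48 million changes first-round spending by −c·ΔT = −$26.784 million, contributing k·(−c·ΔT) = (−$26.784 million) / 0.442 ≈ −$60.6 million.
Net ΔY = k(ΔG − c·ΔT) = (+$289.216 million) / 0.442 ≈ +$654.3 million.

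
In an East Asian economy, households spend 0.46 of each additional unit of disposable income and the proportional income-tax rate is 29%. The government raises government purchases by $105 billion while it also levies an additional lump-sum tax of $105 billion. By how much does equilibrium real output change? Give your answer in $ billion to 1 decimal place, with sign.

+$84.2 billion

Expenditure multiplier = 1/(1 − c(1−t)) = 1/(1 − 0.46×0.71) = 1/0.6734 ≈ 1.485.
ΔG contributes k·ΔG = (+$105 billion) / 0.6734 ≈ +$155.9 billion.
ΔT of +$105 billion changes first-round spending by −c·ΔT = −$48.3 billion, contributing k·(−c·ΔT) = (−$48.3 billion) / 0.6734 ≈ −$71.7 billion.
Net ΔY = k(ΔG − c·ΔT) = (+$56.7 billion) / 0.6734 ≈ +$84.2 billion.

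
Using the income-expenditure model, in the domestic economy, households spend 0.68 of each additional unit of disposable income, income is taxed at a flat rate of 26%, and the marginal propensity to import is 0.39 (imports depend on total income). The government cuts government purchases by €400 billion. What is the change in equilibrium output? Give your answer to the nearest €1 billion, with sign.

Expenditure multiplier = 1/(1 − c(1−t) + m) = 1/(1 − 0.68×0.74 + 0.39) = 1/0.8868 ≈ 1.128.
ΔY = k × ΔG = (−€400 billion) / 0.8868 ≈ −€451 billion.

−€451 billion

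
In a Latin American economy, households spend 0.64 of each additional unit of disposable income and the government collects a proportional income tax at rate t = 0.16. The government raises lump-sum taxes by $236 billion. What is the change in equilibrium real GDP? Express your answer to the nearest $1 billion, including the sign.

−$327 billion

A lump-sum tax change of +$236 billion shifts disposable income by −$236 billion; first-round consumption changes by −c × ΔT = −0.64 × (+$236 billion) = −$151.04 billion.
Expenditure multiplier = 1/(1 − c(1−t)) = 1/(1 − 0.64×0.84) = 1/0.4624 ≈ 2.163.
The tax multiplier is −c × k ≈ −1.384, so ΔY = k × (−c·ΔT) = (−$151.04 billion) / 0.4624 ≈ −$327 billion.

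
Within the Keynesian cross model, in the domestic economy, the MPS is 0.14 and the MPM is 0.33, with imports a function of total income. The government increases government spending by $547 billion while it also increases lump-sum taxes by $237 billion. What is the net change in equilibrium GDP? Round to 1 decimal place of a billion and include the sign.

+$730.2 billion

MPC = 1 − MPS = 1 − 0.14 = 0.86.
Expenditure multiplier = 1/(1 − c + m) = 1/(1 − 0.86 + 0.33) = 1/0.47 ≈ 2.128.
ΔG contributes k·ΔG = (+$547 billion) / 0.47 ≈ +$1,163.8 billion.
ΔT of +$237 billion changes first-round spending by −c·ΔT = −$203.82 billion, contributing k·(−c·ΔT) = (−$203.82 billion) / 0.47 ≈ −$433.7 billion.
Net ΔY = k(ΔG − c·ΔT) = (+$343.18 billion) / 0.47 ≈ +$730.2 billion.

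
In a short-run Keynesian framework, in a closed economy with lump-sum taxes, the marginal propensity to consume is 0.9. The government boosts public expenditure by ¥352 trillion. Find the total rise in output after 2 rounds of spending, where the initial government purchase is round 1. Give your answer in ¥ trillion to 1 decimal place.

Round 1 adds ΔG = ¥352 trillion; each later round is MPC = 0.9 times the previous.
After 2 rounds: 352 + 316.8 = ΔG·(1 − c^2)/(1 − c) = 352 × (1 − 0.81)/0.1 = ¥668.8 trillion.

¥668.8 trillion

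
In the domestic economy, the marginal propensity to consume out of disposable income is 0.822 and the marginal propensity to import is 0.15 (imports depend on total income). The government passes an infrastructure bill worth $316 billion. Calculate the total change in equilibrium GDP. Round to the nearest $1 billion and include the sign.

Spending multiplier = 1/(1 − c + m) = 1/(1 − 0.822 + 0.15) = 1/0.328 ≈ 3.049.
ΔY = k × ΔG = (+$316 billion) / 0.328 ≈ +$963 billion.

+$963 billion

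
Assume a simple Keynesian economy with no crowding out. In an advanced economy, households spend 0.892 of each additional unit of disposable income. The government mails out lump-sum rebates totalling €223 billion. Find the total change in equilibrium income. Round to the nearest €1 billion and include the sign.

A lump-sum tax change of −€223 billion shifts disposable income by +€223 billion; first-round consumption changes by −c × ΔT = −0.892 × (−€223 billion) = +€198.916 billion.
Expenditure multiplier = 1/(1 − MPC) = 1/(1 − 0.892) = 1/0.108 ≈ 9.259.
The tax multiplier is −c × k ≈ −8.259, so ΔY = k × (−c·ΔT) = (+€198.916 billion) / 0.108 ≈ +€1,842 billion.

+€1,842 billion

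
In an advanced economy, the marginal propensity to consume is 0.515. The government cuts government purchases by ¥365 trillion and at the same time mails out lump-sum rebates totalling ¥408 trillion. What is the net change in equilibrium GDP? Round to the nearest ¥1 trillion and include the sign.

−¥319 trillion

Expenditure multiplier = 1/(1 − MPC) = 1/(1 − 0.515) = 1/0.485 ≈ 2.062.
ΔG contributes k·ΔG = (−¥365 trillion) / 0.485 ≈ −¥752.6 trillion.
ΔT of −¥408 trillion changes first-round spending by −c·ΔT = +¥210.12 trillion, contributing k·(−c·ΔT) = (+¥210.12 trillion) / 0.485 ≈ +¥433.2 trillion.
Net ΔY = k(ΔG − c·ΔT) = (−¥154.88 trillion) / 0.485 ≈ −¥319 trillion.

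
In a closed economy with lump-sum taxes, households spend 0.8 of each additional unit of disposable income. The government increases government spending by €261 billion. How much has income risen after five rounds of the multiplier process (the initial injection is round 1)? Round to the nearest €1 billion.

Round 1 adds ΔG = €261 billion; each later round is MPC = 0.8 times the previous.
After 5 rounds: 261 + 208.8 + 167.04 + 133.632 + 106.9056 = ΔG·(1 − c^5)/(1 − c) = 261 × (1 − 0.32768)/0.2 ≈ €877 billion.

€877 billion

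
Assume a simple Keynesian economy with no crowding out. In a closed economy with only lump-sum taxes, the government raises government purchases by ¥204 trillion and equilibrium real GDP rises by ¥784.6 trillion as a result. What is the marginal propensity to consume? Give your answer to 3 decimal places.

Implied spending multiplier k = ΔY/ΔG = 784.6/204 ≈ 3.8461.
Since k = 1/(1 − MPC), MPC = 1 − 1/k = 1 − ΔG/ΔY = 1 − 204/784.6 ≈ 0.740.

0.740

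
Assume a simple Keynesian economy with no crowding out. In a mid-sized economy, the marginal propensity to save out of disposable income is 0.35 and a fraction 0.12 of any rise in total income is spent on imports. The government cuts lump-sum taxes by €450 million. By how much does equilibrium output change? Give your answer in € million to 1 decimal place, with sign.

MPC = 1 − MPS = 1 − 0.35 = 0.65.
A lump-sum tax change of −€450 million shifts disposable income by +€450 million; first-round consumption changes by −c × ΔT = −0.65 × (−€450 million) = +€292.5 million.
Expenditure multiplier = 1/(1 − c + m) = 1/(1 − 0.65 + 0.12) = 1/0.47 ≈ 2.128.
The tax multiplier is −c × k ≈ −1.383, so ΔY = k × (−c·ΔT) = (+€292.5 million) / 0.47 ≈ +€622.3 million.

+€622.3 million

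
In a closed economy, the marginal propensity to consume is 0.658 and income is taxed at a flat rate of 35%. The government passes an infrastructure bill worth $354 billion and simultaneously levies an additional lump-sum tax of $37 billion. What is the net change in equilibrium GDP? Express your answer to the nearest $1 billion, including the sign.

Expenditure multiplier = 1/(1 − c(1−t)) = 1/(1 − 0.658×0.65) = 1/0.5723 ≈ 1.747.
ΔG contributes k·ΔG = (+$354 billion) / 0.5723 ≈ +$618.6 billion.
ΔT of +$37 billion changes first-round spending by −c·ΔT = −$24.346 billion, contributing k·(−c·ΔT) = (−$24.346 billion) / 0.5723 ≈ −$42.5 billion.
Net ΔY = k(ΔG − c·ΔT) = (+$329.654 billion) / 0.5723 ≈ +$576 billion.

+$576 billion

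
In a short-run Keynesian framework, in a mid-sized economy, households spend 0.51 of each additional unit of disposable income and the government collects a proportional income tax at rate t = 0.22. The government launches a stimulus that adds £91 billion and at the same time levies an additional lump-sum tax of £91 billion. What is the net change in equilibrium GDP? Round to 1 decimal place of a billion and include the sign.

Expenditure multiplier = 1/(1 − c(1−t)) = 1/(1 − 0.51×0.78) = 1/0.6022 ≈ 1.661.
ΔG contributes k·ΔG = (+£91 billion) / 0.6022 ≈ +£151.1 billion.
ΔT of +£91 billion changes first-round spending by −c·ΔT = −£46.41 billion, contributing k·(−c·ΔT) = (−£46.41 billion) / 0.6022 ≈ −£77.1 billion.
Net ΔY = k(ΔG − c·ΔT) = (+£44.59 billion) / 0.6022 ≈ +£74 billion.

+£74.0 billion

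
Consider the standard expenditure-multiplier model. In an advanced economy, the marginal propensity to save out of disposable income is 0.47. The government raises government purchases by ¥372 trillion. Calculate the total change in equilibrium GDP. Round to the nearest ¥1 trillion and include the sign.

+¥791 trillion

MPC = 1 − MPS = 1 − 0.47 = 0.53.
Government-spending multiplier = 1/(1 − MPC) = 1/(1 − 0.53) = 1/0.47 ≈ 2.128.
ΔY = k × ΔG = (+¥372 trillion) / 0.47 ≈ +¥791 trillion.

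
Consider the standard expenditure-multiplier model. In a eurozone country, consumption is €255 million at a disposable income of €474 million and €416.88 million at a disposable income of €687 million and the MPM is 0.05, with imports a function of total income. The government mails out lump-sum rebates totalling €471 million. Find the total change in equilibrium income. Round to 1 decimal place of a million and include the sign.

MPC = ΔC/ΔYd = (416.88 − 255)/(687 − 474) = 161.88/213 = 0.76.
A lump-sum tax change of −€471 million shifts disposable income by +€471 million; first-round consumption changes by −c × ΔT = −0.76 × (−€471 million) = +€357.96 million.
Expenditure multiplier = 1/(1 − c + m) = 1/(1 − 0.76 + 0.05) = 1/0.29 ≈ 3.448.
The tax multiplier is −c × k ≈ −2.621, so ΔY = k × (−c·ΔT) = (+€357.96 million) / 0.29 ≈ +€1,234.3 million.

+€1,234.3 million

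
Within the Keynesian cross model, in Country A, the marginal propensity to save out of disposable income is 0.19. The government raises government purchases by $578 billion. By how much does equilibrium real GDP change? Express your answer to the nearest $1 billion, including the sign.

MPC = 1 − MPS = 1 − 0.19 = 0.81.
Expenditure multiplier = 1/(1 − MPC) = 1/(1 − 0.81) = 1/0.19 ≈ 5.263.
ΔY = k × ΔG = (+$578 billion) / 0.19 ≈ +$3,042 billion.

+$3,042 billion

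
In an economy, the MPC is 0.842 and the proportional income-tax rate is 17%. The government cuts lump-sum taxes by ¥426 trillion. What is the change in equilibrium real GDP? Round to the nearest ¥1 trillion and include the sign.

A lump-sum tax change of −¥426 trillion shifts disposable income by +¥426 trillion; first-round consumption changes by −c × ΔT = −0.842 × (−¥426 trillion) = +¥358.692 trillion.
Expenditure multiplier = 1/(1 − c(1−t)) = 1/(1 − 0.842×0.83) = 1/0.30114 ≈ 3.321.
The tax multiplier is −c × k ≈ −2.796, so ΔY = k × (−c·ΔT) = (+¥358.692 trillion) / 0.30114 ≈ +¥1,191 trillion.

+¥1,191 trillion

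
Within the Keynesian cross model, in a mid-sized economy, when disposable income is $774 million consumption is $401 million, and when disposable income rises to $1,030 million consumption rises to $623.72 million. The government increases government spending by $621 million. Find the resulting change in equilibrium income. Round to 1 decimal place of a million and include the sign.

+$4,776.9 million

MPC = ΔC/ΔYd = (623.72 − 401)/(1,030 − 774) = 222.72/256 = 0.87.
Spending multiplier = 1/(1 − MPC) = 1/(1 − 0.87) = 1/0.13 ≈ 7.692.
ΔY = k × ΔG = (+$621 million) / 0.13 ≈ +$4,776.9 million.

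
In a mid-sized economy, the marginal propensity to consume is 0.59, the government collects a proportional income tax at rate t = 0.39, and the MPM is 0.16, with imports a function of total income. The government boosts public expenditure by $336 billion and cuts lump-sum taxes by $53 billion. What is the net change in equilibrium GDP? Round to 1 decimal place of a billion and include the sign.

Expenditure multiplier = 1/(1 − c(1−t) + m) = 1/(1 − 0.59×0.61 + 0.16) = 1/0.8001 ≈ 1.25.
ΔG contributes k·ΔG = (+$336 billion) / 0.8001 ≈ +$419.9 billion.
ΔT of −$53 billion changes first-round spending by −c·ΔT = +$31.27 billion, contributing k·(−c·ΔT) = (+$31.27 billion) / 0.8001 ≈ +$39.1 billion.
Net ΔY = k(ΔG − c·ΔT) = (+$367.27 billion) / 0.8001 ≈ +$459 billion.

+$459.0 billion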